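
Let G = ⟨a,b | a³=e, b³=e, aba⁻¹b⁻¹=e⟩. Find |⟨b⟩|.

|⟨b⟩| equals the order of b. Compute successive powers until reaching e:
  b¹ = b, b² = b², b³ = e.
The smallest positive k with bᵏ = e is 3, so |⟨b⟩| = 3.

Answer: 3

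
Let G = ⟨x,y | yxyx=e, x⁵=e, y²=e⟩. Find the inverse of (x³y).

The order of (x³y) is 2 (smallest k with (x³y)ᵏ = e), so (x³y)⁻¹ = (x³y)¹ = x³y.
Check: (x³y) · (x³y) → (x³y) · x³ = y;   y · y = e, giving e as required.

Answer: x³y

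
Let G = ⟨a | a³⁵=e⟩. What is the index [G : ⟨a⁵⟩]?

First find ord(a⁵) by computing successive powers:
  (a⁵)¹ = a⁵, (a⁵)² = a¹⁰, (a⁵)³ = a¹⁵, (a⁵)⁴ = a²⁰, (a⁵)⁵ = a²⁵, (a⁵)⁶ = a³⁰, (a⁵)⁷ = e.
So |⟨a⁵⟩| = ord(a⁵) = 7. With |G| = 35, by Lagrange [G : ⟨a⁵⟩] = 35/7 = 5.

Answer: 5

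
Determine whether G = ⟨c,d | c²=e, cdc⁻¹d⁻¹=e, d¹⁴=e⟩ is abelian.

Each pair of generators commutes: c·d = cd = d·c. Since the generators pairwise commute, every element of G commutes with every other, so G is abelian.

Answer: Yes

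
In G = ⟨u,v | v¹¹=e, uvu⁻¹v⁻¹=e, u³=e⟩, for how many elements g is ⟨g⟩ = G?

G is cyclic of order 33. An element generates G iff its order is 33, and a cyclic group of order 33 has exactly φ(33) = 20 such elements.

Answer: 20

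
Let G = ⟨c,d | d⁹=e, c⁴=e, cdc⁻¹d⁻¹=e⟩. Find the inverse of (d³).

The order of (d³) is 3 (smallest k with (d³)ᵏ = e), so (d³)⁻¹ = (d³)² = d⁶.
Check: (d³) · (d⁶) → (d³) · d⁶ = e, giving e as required.

Answer: d⁶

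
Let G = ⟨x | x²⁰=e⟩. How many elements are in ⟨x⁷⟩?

|⟨x⁷⟩| equals the order of x⁷. Compute successive powers until reaching e:
  (x⁷)¹ = x⁷, (x⁷)² = x¹⁴, (x⁷)³ = x, (x⁷)⁴ = x⁸, (x⁷)⁵ = x¹⁵, (x⁷)⁶ = x², (x⁷)⁷ = x⁹, (x⁷)⁸ = x¹⁶, (x⁷)⁹ = x³, (x⁷)¹⁰ = x¹⁰, (x⁷)¹¹ = x¹⁷, (x⁷)¹² = x⁴, (x⁷)¹³ = x¹¹, (x⁷)¹⁴ = x¹⁸, (x⁷)¹⁵ = x⁵, (x⁷)¹⁶ = x¹², (x⁷)¹⁷ = x¹⁹, (x⁷)¹⁸ = x⁶, (x⁷)¹⁹ = x¹³, (x⁷)²⁰ = e.
The smallest positive k with (x⁷)ᵏ = e is 20, so |⟨x⁷⟩| = 20.

Answer: 20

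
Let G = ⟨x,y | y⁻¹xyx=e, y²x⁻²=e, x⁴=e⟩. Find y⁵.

Compute successive powers of y, reducing at each step:
  y²: y · y = x²
  y³: (x²) · y = y⁻¹
  y⁴: (y⁻¹) · y = e
  y⁵: e · y = y

Answer: y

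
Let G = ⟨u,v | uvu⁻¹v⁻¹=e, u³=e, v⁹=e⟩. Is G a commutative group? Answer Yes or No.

Each pair of generators commutes: u·v = uv = v·u. Since the generators pairwise commute, every element of G commutes with every other, so G is abelian.

Answer: Yes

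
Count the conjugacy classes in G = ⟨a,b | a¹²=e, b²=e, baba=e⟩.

The conjugacy classes (representative and size) are:
  [e] (size 1), [a¹¹] (size 2), [a²] (size 2), [a⁹] (size 2), [a⁴] (size 2), [a⁵] (size 2), [a⁶] (size 1), [b] (size 6), [ab] (size 6).
Class equation: 1 + 2 + 2 + 2 + 2 + 2 + 1 + 6 + 6 = 24 = |G|. So G has 9 conjugacy classes.

Answer: 9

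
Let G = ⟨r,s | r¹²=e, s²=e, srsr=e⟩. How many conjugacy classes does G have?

The conjugacy classes (representative and size) are:
  [e] (size 1), [r¹¹] (size 2), [r²] (size 2), [r⁹] (size 2), [r⁴] (size 2), [r⁵] (size 2), [r⁶] (size 1), [s] (size 6), [rs] (size 6).
Class equation: 1 + 2 + 2 + 2 + 2 + 2 + 1 + 6 + 6 = 24 = |G|. So G has 9 conjugacy classes.

Answer: 9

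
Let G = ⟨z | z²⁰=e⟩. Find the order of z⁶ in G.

Compute successive powers until reaching e:
  (z⁶)¹ = z⁶, (z⁶)² = z¹², (z⁶)³ = z¹⁸, (z⁶)⁴ = z⁴, (z⁶)⁵ = z¹⁰, (z⁶)⁶ = z¹⁶, (z⁶)⁷ = z², (z⁶)⁸ = z⁸, (z⁶)⁹ = z¹⁴, (z⁶)¹⁰ = e.
The smallest positive k with (z⁶)ᵏ = e is 10.

Answer: 10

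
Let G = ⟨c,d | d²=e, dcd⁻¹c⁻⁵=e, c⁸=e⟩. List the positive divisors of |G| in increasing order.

|G| = 16 = 2⁴. By Lagrange's theorem the order of any subgroup divides 16; the divisors of 16 are 1, 2, 4, 8, 16.

Answer: 1, 2, 4, 8, 16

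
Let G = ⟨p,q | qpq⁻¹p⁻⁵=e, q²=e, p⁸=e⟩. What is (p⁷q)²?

Compute successive powers of (p⁷q), reducing at each step:
  (p⁷q)²: (p⁷q) · p⁷ = p²q;   (p²q) · q = p²

Answer: p²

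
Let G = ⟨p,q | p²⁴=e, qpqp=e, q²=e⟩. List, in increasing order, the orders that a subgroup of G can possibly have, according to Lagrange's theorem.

|G| = 48 = 2⁴ · 3. By Lagrange's theorem the order of any subgroup divides 48; the divisors of 48 are 1, 2, 3, 4, 6, 8, 12, 16, 24, 48.

Answer: 1, 2, 3, 4, 6, 8, 12, 16, 24, 48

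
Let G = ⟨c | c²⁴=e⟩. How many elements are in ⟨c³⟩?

|⟨c³⟩| equals the order of c³. Compute successive powers until reaching e:
  (c³)¹ = c³, (c³)² = c⁶, (c³)³ = c⁹, (c³)⁴ = c¹², (c³)⁵ = c¹⁵, (c³)⁶ = c¹⁸, (c³)⁷ = c²¹, (c³)⁸ = e.
The smallest positive k with (c³)ᵏ = e is 8, so |⟨c³⟩| = 8.

Answer: 8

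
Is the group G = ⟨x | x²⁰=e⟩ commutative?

G has a single generator, so G is cyclic and hence abelian.

Answer: Yes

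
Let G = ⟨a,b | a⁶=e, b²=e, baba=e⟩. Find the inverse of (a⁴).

The order of (a⁴) is 3 (smallest k with (a⁴)ᵏ = e), so (a⁴)⁻¹ = (a⁴)² = a².
Check: (a⁴) · (a²) → (a⁴) · a² = e, giving e as required.

Answer: a²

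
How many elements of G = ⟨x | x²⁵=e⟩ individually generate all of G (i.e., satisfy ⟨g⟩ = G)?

G is cyclic of order 25. An element generates G iff its order is 25, and a cyclic group of order 25 has exactly φ(25) = 20 such elements.

Answer: 20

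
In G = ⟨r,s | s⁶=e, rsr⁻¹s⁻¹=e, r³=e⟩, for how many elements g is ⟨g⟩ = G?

⟨g⟩ = G would require ord(g) = |G| = 18, but the maximum element order in G is 6 < 18. So G is not cyclic and no single element generates it: the count is 0.

Answer: 0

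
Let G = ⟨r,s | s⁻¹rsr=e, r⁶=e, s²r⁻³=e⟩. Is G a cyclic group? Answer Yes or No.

Every cyclic group is abelian. But r·s = rs while s·r = r²s⁻¹, so r·s ≠ s·r and G is not abelian. Hence G is not cyclic.

Answer: No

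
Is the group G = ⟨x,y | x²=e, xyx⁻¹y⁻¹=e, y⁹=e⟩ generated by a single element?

|G| = 18. The element xy has order 18 (its powers give 18 distinct elements), so ⟨xy⟩ = G and G is cyclic.

Answer: Yes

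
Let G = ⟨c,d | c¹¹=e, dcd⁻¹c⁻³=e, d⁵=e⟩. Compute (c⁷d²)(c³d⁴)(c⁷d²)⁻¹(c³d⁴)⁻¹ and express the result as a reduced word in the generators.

[(c⁷d²), (c³d⁴)] = (c⁷d²)·(c³d⁴)·(c⁷d²)⁻¹·(c³d⁴)⁻¹.
  (c⁷d²) · (c³d⁴) = cd
  (cd) · (c⁹d³) = c⁶d⁴
  (c⁶d⁴) · (c²d) = c³

Answer: c³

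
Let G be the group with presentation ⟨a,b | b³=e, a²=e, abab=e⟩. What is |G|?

Enumerate words in the generators, reducing via the relations: the distinct elements are
  {a, b, e, ab, b², ab²}.
No further products give new elements, so |G| = 6.

Answer: 6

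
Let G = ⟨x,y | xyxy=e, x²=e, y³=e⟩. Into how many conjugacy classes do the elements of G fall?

The conjugacy classes (representative and size) are:
  [e] (size 1), [xy²] (size 3), [y²] (size 2).
Class equation: 1 + 3 + 2 = 6 = |G|. So G has 3 conjugacy classes.

Answer: 3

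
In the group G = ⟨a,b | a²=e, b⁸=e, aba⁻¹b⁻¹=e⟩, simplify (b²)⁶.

Compute successive powers of (b²), reducing at each step:
  (b²)²: (b²) · b² = b⁴
  (b²)³: (b⁴) · b² = b⁶
  (b²)⁴: (b⁶) · b² = e
  (b²)⁵: e · b² = b²
  (b²)⁶: (b²) · b² = b⁴

Answer: b⁴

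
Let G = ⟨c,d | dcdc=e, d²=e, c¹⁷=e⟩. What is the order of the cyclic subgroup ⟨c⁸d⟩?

|⟨c⁸d⟩| equals the order of c⁸d. Compute successive powers until reaching e:
  (c⁸d)¹ = c⁸d, (c⁸d)² = e.
The smallest positive k with (c⁸d)ᵏ = e is 2, so |⟨c⁸d⟩| = 2.

Answer: 2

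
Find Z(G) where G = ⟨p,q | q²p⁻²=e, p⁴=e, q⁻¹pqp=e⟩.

An element z ∈ Z(G) iff z commutes with every generator.
For example p² is central: (p²)·p = p³ = p·(p²); (p²)·q = q⁻¹ = q·(p²).
Whereas p ∉ Z(G) since p·q = pq ≠ pq⁻¹ = q·p.
Checking each of the 8 elements this way gives Z(G) = {e, p²}, of order 2.

Answer: {e, p²}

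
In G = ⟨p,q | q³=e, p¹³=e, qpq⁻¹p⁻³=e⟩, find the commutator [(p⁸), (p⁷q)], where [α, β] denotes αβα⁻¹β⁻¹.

[(p⁸), (p⁷q)] = (p⁸)·(p⁷q)·(p⁸)⁻¹·(p⁷q)⁻¹.
  (p⁸) · (p⁷q) = p²q
  (p²q) · (p⁵) = p⁴q
  (p⁴q) · (p²q²) = p¹⁰

Answer: p¹⁰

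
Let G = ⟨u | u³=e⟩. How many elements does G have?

G is generated by a single element, so G is cyclic. The relator gives u³ = e and no smaller power is forced to be e, so the 3 powers {e, u, u²} are distinct. Hence |G| = 3.

Answer: 3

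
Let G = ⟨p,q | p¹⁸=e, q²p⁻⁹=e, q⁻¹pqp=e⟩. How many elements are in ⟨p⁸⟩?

|⟨p⁸⟩| equals the order of p⁸. Compute successive powers until reaching e:
  (p⁸)¹ = p⁸, (p⁸)² = p¹⁶, (p⁸)³ = p⁶, (p⁸)⁴ = p¹⁴, (p⁸)⁵ = p⁴, (p⁸)⁶ = p¹², (p⁸)⁷ = p², (p⁸)⁸ = p¹⁰, (p⁸)⁹ = e.
The smallest positive k with (p⁸)ᵏ = e is 9, so |⟨p⁸⟩| = 9.

Answer: 9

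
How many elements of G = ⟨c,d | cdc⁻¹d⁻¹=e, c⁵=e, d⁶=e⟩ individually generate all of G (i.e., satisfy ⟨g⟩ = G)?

G is cyclic of order 30. An element generates G iff its order is 30, and a cyclic group of order 30 has exactly φ(30) = 8 such elements.

Answer: 8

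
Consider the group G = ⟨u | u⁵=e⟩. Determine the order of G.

G is generated by a single element, so G is cyclic. The relator gives u⁵ = e and no smaller power is forced to be e, so the 5 powers {e, u, u², u³, u⁴} are distinct. Hence |G| = 5.

Answer: 5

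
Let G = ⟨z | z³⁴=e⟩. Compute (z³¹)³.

Compute successive powers of (z³¹), reducing at each step:
  (z³¹)²: (z³¹) · z³¹ = z²⁸
  (z³¹)³: (z²⁸) · z³¹ = z²⁵

Answer: z²⁵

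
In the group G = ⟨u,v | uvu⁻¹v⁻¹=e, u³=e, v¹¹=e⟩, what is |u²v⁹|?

Compute successive powers until reaching e:
  (u²v⁹)¹ = u²v⁹, (u²v⁹)² = uv⁷, (u²v⁹)³ = v⁵, (u²v⁹)⁴ = u²v³, (u²v⁹)⁵ = uv, (u²v⁹)⁶ = v¹⁰, (u²v⁹)⁷ = u²v⁸, (u²v⁹)⁸ = uv⁶, (u²v⁹)⁹ = v⁴, (u²v⁹)¹⁰ = u²v², (u²v⁹)¹¹ = u, (u²v⁹)¹² = v⁹, (u²v⁹)¹³ = u²v⁷, (u²v⁹)¹⁴ = uv⁵, (u²v⁹)¹⁵ = v³, (u²v⁹)¹⁶ = u²v, (u²v⁹)¹⁷ = uv¹⁰, (u²v⁹)¹⁸ = v⁸, (u²v⁹)¹⁹ = u²v⁶, (u²v⁹)²⁰ = uv⁴, (u²v⁹)²¹ = v², (u²v⁹)²² = u², (u²v⁹)²³ = uv⁹, (u²v⁹)²⁴ = v⁷, (u²v⁹)²⁵ = u²v⁵, (u²v⁹)²⁶ = uv³, (u²v⁹)²⁷ = v, (u²v⁹)²⁸ = u²v¹⁰, (u²v⁹)²⁹ = uv⁸, (u²v⁹)³⁰ = v⁶, (u²v⁹)³¹ = u²v⁴, (u²v⁹)³² = uv², (u²v⁹)³³ = e.
The smallest positive k with (u²v⁹)ᵏ = e is 33.

Answer: 33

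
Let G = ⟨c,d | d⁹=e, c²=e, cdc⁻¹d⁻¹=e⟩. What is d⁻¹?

The order of d is 9 (smallest k with dᵏ = e), so d⁻¹ = d⁸ = d⁸.
Check: d · (d⁸) → d · d⁸ = e, giving e as required.

Answer: d⁸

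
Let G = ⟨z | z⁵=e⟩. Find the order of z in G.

Compute successive powers until reaching e:
  z¹ = z, z² = z², z³ = z³, z⁴ = z⁴, z⁵ = e.
The smallest positive k with zᵏ = e is 5.

Answer: 5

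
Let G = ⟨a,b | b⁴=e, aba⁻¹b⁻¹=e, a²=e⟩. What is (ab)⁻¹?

The order of (ab) is 4 (smallest k with (ab)ᵏ = e), so (ab)⁻¹ = (ab)³ = ab³.
Check: (ab) · (ab³) → (ab) · a = b;   b · b³ = e, giving e as required.

Answer: ab³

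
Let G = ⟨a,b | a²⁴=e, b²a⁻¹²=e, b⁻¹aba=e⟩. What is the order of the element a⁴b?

Compute successive powers until reaching e:
  (a⁴b)¹ = a⁴b, (a⁴b)² = a¹², (a⁴b)³ = a⁴b⁻¹, (a⁴b)⁴ = e.
The smallest positive k with (a⁴b)ᵏ = e is 4.

Answer: 4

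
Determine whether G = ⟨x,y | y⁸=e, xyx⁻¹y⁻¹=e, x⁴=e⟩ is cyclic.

|G| = 32, but the maximum element order in G is 8 < 32. No single element generates all of G, so G is not cyclic.

Answer: No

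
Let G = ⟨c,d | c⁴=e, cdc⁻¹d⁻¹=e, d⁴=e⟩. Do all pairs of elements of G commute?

Each pair of generators commutes: c·d = cd = d·c. Since the generators pairwise commute, every element of G commutes with every other, so G is abelian.

Answer: Yes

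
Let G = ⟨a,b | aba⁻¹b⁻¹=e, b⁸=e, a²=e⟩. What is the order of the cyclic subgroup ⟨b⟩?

|⟨b⟩| equals the order of b. Compute successive powers until reaching e:
  b¹ = b, b² = b², b³ = b³, b⁴ = b⁴, b⁵ = b⁵, b⁶ = b⁶, b⁷ = b⁷, b⁸ = e.
The smallest positive k with bᵏ = e is 8, so |⟨b⟩| = 8.

Answer: 8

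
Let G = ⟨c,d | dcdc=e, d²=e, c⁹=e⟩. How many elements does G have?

Enumerate words in the generators, reducing via the relations: the distinct elements are
  {c, d, e, cd, c², c³, c⁴, c⁵, c⁶, c⁷, c⁸, c²d, c³d, c⁴d, c⁵d, c⁶d, c⁷d, c⁸d}.
No further products give new elements, so |G| = 18.

Answer: 18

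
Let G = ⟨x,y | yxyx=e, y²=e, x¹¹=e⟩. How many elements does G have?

Enumerate words in the generators, reducing via the relations: the distinct elements are
  {e, x, y, xy, x², x³, x⁴, x⁵, x⁶, x⁷, x⁸, x⁹, x²y, x³y, x¹⁰, x⁴y, x⁵y, x⁶y, x⁷y, x⁸y, x⁹y, x¹⁰y}.
No further products give new elements, so |G| = 22.

Answer: 22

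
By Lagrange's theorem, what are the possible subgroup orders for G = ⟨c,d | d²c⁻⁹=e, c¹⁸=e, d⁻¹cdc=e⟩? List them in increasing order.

|G| = 36 = 2² · 3². By Lagrange's theorem the order of any subgroup divides 36; the divisors of 36 are 1, 2, 3, 4, 6, 9, 12, 18, 36.

Answer: 1, 2, 3, 4, 6, 9, 12, 18, 36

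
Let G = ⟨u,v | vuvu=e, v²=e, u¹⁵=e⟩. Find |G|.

Enumerate words in the generators, reducing via the relations: the distinct elements are
  {e, u, v, uv, u², u³, u⁴, u⁵, u⁶, u⁷, u⁸, u⁹, u²v, u³v, u¹², u¹³, u¹¹, u¹⁰, u¹⁴, u⁴v, u⁵v, u⁶v, u⁷v, u⁸v, u⁹v, u¹²v, u¹³v, u¹¹v, u¹⁰v, u¹⁴v}.
No further products give new elements, so |G| = 30.

Answer: 30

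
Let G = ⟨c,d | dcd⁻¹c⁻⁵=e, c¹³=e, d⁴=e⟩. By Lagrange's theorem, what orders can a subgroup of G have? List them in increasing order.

|G| = 52 = 2² · 13. By Lagrange's theorem the order of any subgroup divides 52; the divisors of 52 are 1, 2, 4, 13, 26, 52.

Answer: 1, 2, 4, 13, 26, 52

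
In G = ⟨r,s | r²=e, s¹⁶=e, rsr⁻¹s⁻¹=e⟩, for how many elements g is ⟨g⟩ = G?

⟨g⟩ = G would require ord(g) = |G| = 32, but the maximum element order in G is 16 < 32. So G is not cyclic and no single element generates it: the count is 0.

Answer: 0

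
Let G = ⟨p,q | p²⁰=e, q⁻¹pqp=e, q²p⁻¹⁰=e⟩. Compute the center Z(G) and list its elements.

An element z ∈ Z(G) iff z commutes with every generator.
For example p¹⁰ is central: (p¹⁰)·p = p¹¹ = p·(p¹⁰); (p¹⁰)·q = q⁻¹ = q·(p¹⁰).
Whereas p ∉ Z(G) since p·q = pq ≠ p⁹q⁻¹ = q·p.
Checking each of the 40 elements this way gives Z(G) = {e, p¹⁰}, of order 2.

Answer: {e, p¹⁰}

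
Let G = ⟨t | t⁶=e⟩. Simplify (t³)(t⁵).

Compute (t³) · (t⁵) by multiplying left to right and reducing via the relations at each step:
  (t³) · t⁵ = t²

Answer: t²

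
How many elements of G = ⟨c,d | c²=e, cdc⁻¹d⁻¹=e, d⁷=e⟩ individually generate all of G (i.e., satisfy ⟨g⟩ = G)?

G is cyclic of order 14. An element generates G iff its order is 14, and a cyclic group of order 14 has exactly φ(14) = 6 such elements.

Answer: 6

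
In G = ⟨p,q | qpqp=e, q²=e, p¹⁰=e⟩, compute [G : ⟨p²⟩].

First find ord(p²) by computing successive powers:
  (p²)¹ = p², (p²)² = p⁴, (p²)³ = p⁶, (p²)⁴ = p⁸, (p²)⁵ = e.
So |⟨p²⟩| = ord(p²) = 5. With |G| = 20, by Lagrange [G : ⟨p²⟩] = 20/5 = 4.

Answer: 4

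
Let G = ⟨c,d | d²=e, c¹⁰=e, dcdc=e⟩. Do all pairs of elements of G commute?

c·d = cd but d·c = c⁹d, so c·d ≠ d·c and G is not abelian.

Answer: No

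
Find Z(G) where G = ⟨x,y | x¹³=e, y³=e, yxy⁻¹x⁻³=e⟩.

An element z ∈ Z(G) iff z commutes with every generator.
For example e is central: e·x = x = x·e; e·y = y = y·e.
Whereas x ∉ Z(G) since x·y = xy ≠ x³y = y·x.
Checking each of the 39 elements this way gives Z(G) = {e}, of order 1.

Answer: {e}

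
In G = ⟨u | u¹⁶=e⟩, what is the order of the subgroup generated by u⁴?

|⟨u⁴⟩| equals the order of u⁴. Compute successive powers until reaching e:
  (u⁴)¹ = u⁴, (u⁴)² = u⁸, (u⁴)³ = u¹², (u⁴)⁴ = e.
The smallest positive k with (u⁴)ᵏ = e is 4, so |⟨u⁴⟩| = 4.

Answer: 4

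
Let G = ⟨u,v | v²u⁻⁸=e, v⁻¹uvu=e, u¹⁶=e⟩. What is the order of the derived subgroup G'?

G' = [G, G] is generated by all commutators. The generator-pair commutators are: [u, v] = u².
The subgroup they normally generate is {e, u², u⁴, u⁶, u⁸, u¹⁰, u¹², u¹⁴}, of order 8.
Check: |G/G'| = 32/8 = 4 is the order of the abelianisation.

Answer: 8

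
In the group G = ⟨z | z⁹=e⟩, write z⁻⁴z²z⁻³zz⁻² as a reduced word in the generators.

Multiply left to right, reducing at each step:
  (z⁵) · z² = z⁷
  (z⁷) · z⁻³ = z⁴
  (z⁴) · z = z⁵
  (z⁵) · z⁻² = z³

Answer: z³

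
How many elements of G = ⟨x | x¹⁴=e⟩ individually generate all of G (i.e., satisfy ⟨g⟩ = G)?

G is cyclic of order 14. An element generates G iff its order is 14, and a cyclic group of order 14 has exactly φ(14) = 6 such elements.

Answer: 6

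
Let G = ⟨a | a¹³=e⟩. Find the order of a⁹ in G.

Compute successive powers until reaching e:
  (a⁹)¹ = a⁹, (a⁹)² = a⁵, (a⁹)³ = a, (a⁹)⁴ = a¹⁰, (a⁹)⁵ = a⁶, (a⁹)⁶ = a², (a⁹)⁷ = a¹¹, (a⁹)⁸ = a⁷, (a⁹)⁹ = a³, (a⁹)¹⁰ = a¹², (a⁹)¹¹ = a⁸, (a⁹)¹² = a⁴, (a⁹)¹³ = e.
The smallest positive k with (a⁹)ᵏ = e is 13.

Answer: 13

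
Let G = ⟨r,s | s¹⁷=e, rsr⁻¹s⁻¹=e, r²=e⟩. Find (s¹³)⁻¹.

The order of (s¹³) is 17 (smallest k with (s¹³)ᵏ = e), so (s¹³)⁻¹ = (s¹³)¹⁶ = s⁴.
Check: (s¹³) · (s⁴) → (s¹³) · s⁴ = e, giving e as required.

Answer: s⁴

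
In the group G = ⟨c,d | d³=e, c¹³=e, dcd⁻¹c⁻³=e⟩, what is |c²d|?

Compute successive powers until reaching e:
  (c²d)¹ = c²d, (c²d)² = c⁸d², (c²d)³ = e.
The smallest positive k with (c²d)ᵏ = e is 3.

Answer: 3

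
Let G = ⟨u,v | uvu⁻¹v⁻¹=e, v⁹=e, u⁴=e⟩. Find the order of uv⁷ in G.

Compute successive powers until reaching e:
  (uv⁷)¹ = uv⁷, (uv⁷)² = u²v⁵, (uv⁷)³ = u³v³, (uv⁷)⁴ = v, (uv⁷)⁵ = uv⁸, (uv⁷)⁶ = u²v⁶, (uv⁷)⁷ = u³v⁴, (uv⁷)⁸ = v², (uv⁷)⁹ = u, (uv⁷)¹⁰ = u²v⁷, (uv⁷)¹¹ = u³v⁵, (uv⁷)¹² = v³, (uv⁷)¹³ = uv, (uv⁷)¹⁴ = u²v⁸, (uv⁷)¹⁵ = u³v⁶, (uv⁷)¹⁶ = v⁴, (uv⁷)¹⁷ = uv², (uv⁷)¹⁸ = u², (uv⁷)¹⁹ = u³v⁷, (uv⁷)²⁰ = v⁵, (uv⁷)²¹ = uv³, (uv⁷)²² = u²v, (uv⁷)²³ = u³v⁸, (uv⁷)²⁴ = v⁶, (uv⁷)²⁵ = uv⁴, (uv⁷)²⁶ = u²v², (uv⁷)²⁷ = u³, (uv⁷)²⁸ = v⁷, (uv⁷)²⁹ = uv⁵, (uv⁷)³⁰ = u²v³, (uv⁷)³¹ = u³v, (uv⁷)³² = v⁸, (uv⁷)³³ = uv⁶, (uv⁷)³⁴ = u²v⁴, (uv⁷)³⁵ = u³v², (uv⁷)³⁶ = e.
The smallest positive k with (uv⁷)ᵏ = e is 36.

Answer: 36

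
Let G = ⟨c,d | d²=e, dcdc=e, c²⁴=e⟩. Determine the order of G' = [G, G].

G' = [G, G] is generated by all commutators. The generator-pair commutators are: [c, d] = c².
The subgroup they normally generate is {e, c², c⁴, c⁶, c⁸, c¹⁰, c¹², c¹⁴, c¹⁶, c¹⁸, c²⁰, c²²}, of order 12.
Check: |G/G'| = 48/12 = 4 is the order of the abelianisation.

Answer: 12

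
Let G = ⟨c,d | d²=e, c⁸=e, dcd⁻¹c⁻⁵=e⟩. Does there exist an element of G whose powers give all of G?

Every cyclic group is abelian. But c·d = cd while d·c = c⁵d, so c·d ≠ d·c and G is not abelian. Hence G is not cyclic.

Answer: No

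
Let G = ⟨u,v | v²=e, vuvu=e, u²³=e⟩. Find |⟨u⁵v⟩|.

|⟨u⁵v⟩| equals the order of u⁵v. Compute successive powers until reaching e:
  (u⁵v)¹ = u⁵v, (u⁵v)² = e.
The smallest positive k with (u⁵v)ᵏ = e is 2, so |⟨u⁵v⟩| = 2.

Answer: 2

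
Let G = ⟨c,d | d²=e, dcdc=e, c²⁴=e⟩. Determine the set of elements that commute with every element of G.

An element z ∈ Z(G) iff z commutes with every generator.
For example c¹² is central: (c¹²)·c = c¹³ = c·(c¹²); (c¹²)·d = c¹²d = d·(c¹²).
Whereas c ∉ Z(G) since c·d = cd ≠ c²³d = d·c.
Checking each of the 48 elements this way gives Z(G) = {e, c¹²}, of order 2.

Answer: {e, c¹²}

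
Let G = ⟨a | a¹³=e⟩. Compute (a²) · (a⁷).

Compute (a²) · (a⁷) by multiplying left to right and reducing via the relations at each step:
  (a²) · a⁷ = a⁹

Answer: a⁹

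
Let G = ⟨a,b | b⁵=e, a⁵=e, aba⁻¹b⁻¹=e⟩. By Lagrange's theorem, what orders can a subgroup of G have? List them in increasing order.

|G| = 25 = 5². By Lagrange's theorem the order of any subgroup divides 25; the divisors of 25 are 1, 5, 25.

Answer: 1, 5, 25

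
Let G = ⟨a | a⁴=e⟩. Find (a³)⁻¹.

The order of (a³) is 4 (smallest k with (a³)ᵏ = e), so (a³)⁻¹ = (a³)³ = a.
Check: (a³) · a → (a³) · a = e, giving e as required.

Answer: a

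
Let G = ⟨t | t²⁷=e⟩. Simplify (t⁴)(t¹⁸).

Compute (t⁴) · (t¹⁸) by multiplying left to right and reducing via the relations at each step:
  (t⁴) · t¹⁸ = t²²

Answer: t²²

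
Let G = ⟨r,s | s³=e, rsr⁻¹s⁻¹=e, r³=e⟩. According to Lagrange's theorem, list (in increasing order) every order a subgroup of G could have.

|G| = 9 = 3². By Lagrange's theorem the order of any subgroup divides 9; the divisors of 9 are 1, 3, 9.

Answer: 1, 3, 9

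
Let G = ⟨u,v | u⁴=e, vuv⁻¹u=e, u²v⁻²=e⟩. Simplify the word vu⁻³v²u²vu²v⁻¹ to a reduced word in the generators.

Multiply left to right, reducing at each step:
  v · u⁻³ = uv⁻¹
  (uv⁻¹) · v² = uv
  (uv) · u² = uv⁻¹
  (uv⁻¹) · v = u
  u · u² = u³
  (u³) · v⁻¹ = uv

Answer: uv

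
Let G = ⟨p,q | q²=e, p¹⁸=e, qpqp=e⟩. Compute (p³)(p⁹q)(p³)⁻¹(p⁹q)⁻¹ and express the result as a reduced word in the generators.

[(p³), (p⁹q)] = (p³)·(p⁹q)·(p³)⁻¹·(p⁹q)⁻¹.
  (p³) · (p⁹q) = p¹²q
  (p¹²q) · (p¹⁵) = p¹⁵q
  (p¹⁵q) · (p⁹q) = p⁶

Answer: p⁶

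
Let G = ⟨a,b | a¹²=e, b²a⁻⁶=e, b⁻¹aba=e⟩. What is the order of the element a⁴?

Compute successive powers until reaching e:
  (a⁴)¹ = a⁴, (a⁴)² = a⁸, (a⁴)³ = e.
The smallest positive k with (a⁴)ᵏ = e is 3.

Answer: 3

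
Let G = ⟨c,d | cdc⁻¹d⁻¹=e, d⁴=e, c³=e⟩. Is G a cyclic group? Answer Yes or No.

|G| = 12. The element cd has order 12 (its powers give 12 distinct elements), so ⟨cd⟩ = G and G is cyclic.

Answer: Yes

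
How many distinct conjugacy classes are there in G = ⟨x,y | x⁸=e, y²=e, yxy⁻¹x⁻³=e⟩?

The conjugacy classes (representative and size) are:
  [e] (size 1), [x³] (size 2), [x²] (size 2), [x⁴] (size 1), [x⁵] (size 2), [x⁴y] (size 4), [xy] (size 4).
Class equation: 1 + 2 + 2 + 1 + 2 + 4 + 4 = 16 = |G|. So G has 7 conjugacy classes.

Answer: 7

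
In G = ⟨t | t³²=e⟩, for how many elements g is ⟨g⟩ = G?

G is cyclic of order 32. An element generates G iff its order is 32, and a cyclic group of order 32 has exactly φ(32) = 16 such elements.

Answer: 16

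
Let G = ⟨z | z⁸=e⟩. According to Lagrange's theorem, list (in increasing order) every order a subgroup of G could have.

|G| = 8 = 2³. By Lagrange's theorem the order of any subgroup divides 8; the divisors of 8 are 1, 2, 4, 8.

Answer: 1, 2, 4, 8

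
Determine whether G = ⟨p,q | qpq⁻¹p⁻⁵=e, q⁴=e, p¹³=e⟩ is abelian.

p·q = pq but q·p = p⁵q, so p·q ≠ q·p and G is not abelian.

Answer: No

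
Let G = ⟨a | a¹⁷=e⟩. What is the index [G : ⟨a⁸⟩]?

First find ord(a⁸) by computing successive powers:
  (a⁸)¹ = a⁸, (a⁸)² = a¹⁶, (a⁸)³ = a⁷, (a⁸)⁴ = a¹⁵, (a⁸)⁵ = a⁶, (a⁸)⁶ = a¹⁴, (a⁸)⁷ = a⁵, (a⁸)⁸ = a¹³, (a⁸)⁹ = a⁴, (a⁸)¹⁰ = a¹², (a⁸)¹¹ = a³, (a⁸)¹² = a¹¹, (a⁸)¹³ = a², (a⁸)¹⁴ = a¹⁰, (a⁸)¹⁵ = a, (a⁸)¹⁶ = a⁹, (a⁸)¹⁷ = e.
So |⟨a⁸⟩| = ord(a⁸) = 17. With |G| = 17, by Lagrange [G : ⟨a⁸⟩] = 17/17 = 1.

Answer: 1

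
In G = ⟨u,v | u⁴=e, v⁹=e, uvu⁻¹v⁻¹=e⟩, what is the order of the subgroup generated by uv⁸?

|⟨uv⁸⟩| equals the order of uv⁸. Compute successive powers until reaching e:
  (uv⁸)¹ = uv⁸, (uv⁸)² = u²v⁷, (uv⁸)³ = u³v⁶, (uv⁸)⁴ = v⁵, (uv⁸)⁵ = uv⁴, (uv⁸)⁶ = u²v³, (uv⁸)⁷ = u³v², (uv⁸)⁸ = v, (uv⁸)⁹ = u, (uv⁸)¹⁰ = u²v⁸, (uv⁸)¹¹ = u³v⁷, (uv⁸)¹² = v⁶, (uv⁸)¹³ = uv⁵, (uv⁸)¹⁴ = u²v⁴, (uv⁸)¹⁵ = u³v³, (uv⁸)¹⁶ = v², (uv⁸)¹⁷ = uv, (uv⁸)¹⁸ = u², (uv⁸)¹⁹ = u³v⁸, (uv⁸)²⁰ = v⁷, (uv⁸)²¹ = uv⁶, (uv⁸)²² = u²v⁵, (uv⁸)²³ = u³v⁴, (uv⁸)²⁴ = v³, (uv⁸)²⁵ = uv², (uv⁸)²⁶ = u²v, (uv⁸)²⁷ = u³, (uv⁸)²⁸ = v⁸, (uv⁸)²⁹ = uv⁷, (uv⁸)³⁰ = u²v⁶, (uv⁸)³¹ = u³v⁵, (uv⁸)³² = v⁴, (uv⁸)³³ = uv³, (uv⁸)³⁴ = u²v², (uv⁸)³⁵ = u³v, (uv⁸)³⁶ = e.
The smallest positive k with (uv⁸)ᵏ = e is 36, so |⟨uv⁸⟩| = 36.

Answer: 36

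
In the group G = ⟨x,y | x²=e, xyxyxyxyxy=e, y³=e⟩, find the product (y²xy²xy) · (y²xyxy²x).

Compute (y²xy²xy) · (y²xyxy²x) by multiplying left to right and reducing via the relations at each step:
  (y²xy²xy) · y² = y²xy²x
  (y²xy²x) · x = y²xy²
  (y²xy²) · y = y²x
  (y²x) · x = y²
  (y²) · y² = y
  y · x = yx

Answer: yx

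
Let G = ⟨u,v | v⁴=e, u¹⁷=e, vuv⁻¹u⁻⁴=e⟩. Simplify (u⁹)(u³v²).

Compute (u⁹) · (u³v²) by multiplying left to right and reducing via the relations at each step:
  (u⁹) · u³ = u¹²
  (u¹²) · v² = u¹²v²

Answer: u¹²v²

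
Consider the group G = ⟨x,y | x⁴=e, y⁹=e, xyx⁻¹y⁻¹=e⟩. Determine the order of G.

Enumerate words in the generators, reducing via the relations: the distinct elements are
  {e, x, y, xy, x², x³, y², y³, y⁴, y⁵, y⁶, y⁷, y⁸, xy², xy³, xy⁴, xy⁵, xy⁶, xy⁷, xy⁸, x²y, x³y, x²y², x²y³, x²y⁴, x²y⁵, x²y⁶, x²y⁷, x²y⁸, x³y², x³y³, x³y⁴, x³y⁵, x³y⁶, x³y⁷, x³y⁸}.
No further products give new elements, so |G| = 36.

Answer: 36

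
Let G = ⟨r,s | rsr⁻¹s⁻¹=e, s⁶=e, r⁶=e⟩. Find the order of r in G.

Compute successive powers until reaching e:
  r¹ = r, r² = r², r³ = r³, r⁴ = r⁴, r⁵ = r⁵, r⁶ = e.
The smallest positive k with rᵏ = e is 6.

Answer: 6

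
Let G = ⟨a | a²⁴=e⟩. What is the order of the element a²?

Compute successive powers until reaching e:
  (a²)¹ = a², (a²)² = a⁴, (a²)³ = a⁶, (a²)⁴ = a⁸, (a²)⁵ = a¹⁰, (a²)⁶ = a¹², (a²)⁷ = a¹⁴, (a²)⁸ = a¹⁶, (a²)⁹ = a¹⁸, (a²)¹⁰ = a²⁰, (a²)¹¹ = a²², (a²)¹² = e.
The smallest positive k with (a²)ᵏ = e is 12.

Answer: 12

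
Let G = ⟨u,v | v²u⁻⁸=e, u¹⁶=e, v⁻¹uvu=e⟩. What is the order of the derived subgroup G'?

G' = [G, G] is generated by all commutators. The generator-pair commutators are: [u, v] = u².
The subgroup they normally generate is {e, u², u⁴, u⁶, u⁸, u¹⁰, u¹², u¹⁴}, of order 8.
Check: |G/G'| = 32/8 = 4 is the order of the abelianisation.

Answer: 8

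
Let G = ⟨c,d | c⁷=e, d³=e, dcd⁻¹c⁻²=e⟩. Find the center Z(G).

An element z ∈ Z(G) iff z commutes with every generator.
For example e is central: e·c = c = c·e; e·d = d = d·e.
Whereas c ∉ Z(G) since c·d = cd ≠ c²d = d·c.
Checking each of the 21 elements this way gives Z(G) = {e}, of order 1.

Answer: {e}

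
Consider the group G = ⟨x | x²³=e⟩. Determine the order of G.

G is generated by a single element, so G is cyclic. The relator gives x²³ = e and no smaller power is forced to be e, so the 23 powers {e, x, x², x³, x⁴, x⁵, x⁶, x⁷, x⁸, x⁹, x²², x²¹, x²⁰, x¹², x¹³, x¹¹, x¹⁰, x¹⁴, x¹⁵, x¹⁶, x¹⁷, x¹⁸, x¹⁹} are distinct. Hence |G| = 23.

Answer: 23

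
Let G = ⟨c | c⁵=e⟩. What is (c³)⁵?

Compute successive powers of (c³), reducing at each step:
  (c³)²: (c³) · c³ = c
  (c³)³: c · c³ = c⁴
  (c³)⁴: (c⁴) · c³ = c²
  (c³)⁵: (c²) · c³ = e

Answer: e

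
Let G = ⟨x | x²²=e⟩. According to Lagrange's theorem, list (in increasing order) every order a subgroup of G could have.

|G| = 22 = 2 · 11. By Lagrange's theorem the order of any subgroup divides 22; the divisors of 22 are 1, 2, 11, 22.

Answer: 1, 2, 11, 22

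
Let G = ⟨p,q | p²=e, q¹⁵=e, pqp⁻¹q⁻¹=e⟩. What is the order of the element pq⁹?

Compute successive powers until reaching e:
  (pq⁹)¹ = pq⁹, (pq⁹)² = q³, (pq⁹)³ = pq¹², (pq⁹)⁴ = q⁶, (pq⁹)⁵ = p, (pq⁹)⁶ = q⁹, (pq⁹)⁷ = pq³, (pq⁹)⁸ = q¹², (pq⁹)⁹ = pq⁶, (pq⁹)¹⁰ = e.
The smallest positive k with (pq⁹)ᵏ = e is 10.

Answer: 10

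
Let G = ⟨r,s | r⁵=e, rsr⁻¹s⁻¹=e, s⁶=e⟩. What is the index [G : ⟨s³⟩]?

First find ord(s³) by computing successive powers:
  (s³)¹ = s³, (s³)² = e.
So |⟨s³⟩| = ord(s³) = 2. With |G| = 30, by Lagrange [G : ⟨s³⟩] = 30/2 = 15.

Answer: 15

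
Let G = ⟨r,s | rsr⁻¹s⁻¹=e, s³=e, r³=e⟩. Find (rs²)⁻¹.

The order of (rs²) is 3 (smallest k with (rs²)ᵏ = e), so (rs²)⁻¹ = (rs²)² = r²s.
Check: (rs²) · (r²s) → (rs²) · r² = s²;   (s²) · s = e, giving e as required.

Answer: r²s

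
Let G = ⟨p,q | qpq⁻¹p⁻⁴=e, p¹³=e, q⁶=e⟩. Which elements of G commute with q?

⟨q⟩ ⊆ C_G(q) since powers of q commute with q; so |C_G(q)| ≥ |⟨q⟩| = 6.
By orbit–stabilizer, |C_G(q)| = |G| / |conj. class of q| = 78 / 13 = 6.
The 6 elements commuting with q are {e, q, q², q³, q⁴, q⁵}.

Answer: {e, q, q², q³, q⁴, q⁵}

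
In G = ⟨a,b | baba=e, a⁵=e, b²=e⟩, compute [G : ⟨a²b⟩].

First find ord(a²b) by computing successive powers:
  (a²b)¹ = a²b, (a²b)² = e.
So |⟨a²b⟩| = ord(a²b) = 2. With |G| = 10, by Lagrange [G : ⟨a²b⟩] = 10/2 = 5.

Answer: 5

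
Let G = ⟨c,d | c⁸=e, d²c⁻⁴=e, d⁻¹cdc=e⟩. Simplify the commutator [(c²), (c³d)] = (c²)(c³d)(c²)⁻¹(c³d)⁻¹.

[(c²), (c³d)] = (c²)·(c³d)·(c²)⁻¹·(c³d)⁻¹.
  (c²) · (c³d) = cd⁻¹
  (cd⁻¹) · (c⁶) = c³d⁻¹
  (c³d⁻¹) · (c³d⁻¹) = c⁴

Answer: c⁴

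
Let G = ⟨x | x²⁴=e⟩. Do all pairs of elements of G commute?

G has a single generator, so G is cyclic and hence abelian.

Answer: Yes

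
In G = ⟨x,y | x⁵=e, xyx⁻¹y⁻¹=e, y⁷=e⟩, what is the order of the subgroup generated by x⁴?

|⟨x⁴⟩| equals the order of x⁴. Compute successive powers until reaching e:
  (x⁴)¹ = x⁴, (x⁴)² = x³, (x⁴)³ = x², (x⁴)⁴ = x, (x⁴)⁵ = e.
The smallest positive k with (x⁴)ᵏ = e is 5, so |⟨x⁴⟩| = 5.

Answer: 5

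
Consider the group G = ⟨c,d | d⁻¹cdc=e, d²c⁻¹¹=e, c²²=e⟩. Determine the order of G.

Enumerate words in the generators, reducing via the relations: the distinct elements are
  {c, d, e, cd, c², c³, c⁴, c⁵, c⁶, c⁷, c⁸, c⁹, c²d, c²¹, c²⁰, c³d, c¹², c¹³, c¹¹, c¹⁰, c¹⁴, c¹⁵, c¹⁶, c¹⁷, c¹⁸, c¹⁹, c⁴d, c⁵d, c⁶d, c⁷d, c⁸d, c⁹d, d⁻¹, cd⁻¹, c¹⁰d, c²d⁻¹, c³d⁻¹, c⁴d⁻¹, c⁵d⁻¹, c⁶d⁻¹, c⁷d⁻¹, c⁸d⁻¹, c⁹d⁻¹, c¹⁰d⁻¹}.
No further products give new elements, so |G| = 44.

Answer: 44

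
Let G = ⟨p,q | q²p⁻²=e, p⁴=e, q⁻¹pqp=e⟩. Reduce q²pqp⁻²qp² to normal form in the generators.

Multiply left to right, reducing at each step:
  (p²) · p = p³
  (p³) · q = pq⁻¹
  (pq⁻¹) · p⁻² = pq
  (pq) · q = p³
  (p³) · p² = p

Answer: p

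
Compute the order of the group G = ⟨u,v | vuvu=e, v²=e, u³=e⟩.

Enumerate words in the generators, reducing via the relations: the distinct elements are
  {e, u, v, uv, u², u²v}.
No further products give new elements, so |G| = 6.

Answer: 6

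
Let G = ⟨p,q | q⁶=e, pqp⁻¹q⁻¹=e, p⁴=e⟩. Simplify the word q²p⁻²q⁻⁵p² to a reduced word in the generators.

Multiply left to right, reducing at each step:
  (q²) · p⁻² = p²q²
  (p²q²) · q⁻⁵ = p²q³
  (p²q³) · p² = q³

Answer: q³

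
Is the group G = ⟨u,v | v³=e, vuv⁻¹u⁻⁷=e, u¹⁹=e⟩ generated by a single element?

Every cyclic group is abelian. But u·v = uv while v·u = u⁷v, so u·v ≠ v·u and G is not abelian. Hence G is not cyclic.

Answer: No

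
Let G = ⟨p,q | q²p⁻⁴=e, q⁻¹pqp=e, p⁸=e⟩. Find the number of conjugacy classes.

The conjugacy classes (representative and size) are:
  [e] (size 1), [p⁷] (size 2), [p⁶] (size 2), [p³] (size 2), [p⁴] (size 1), [p²q⁻¹] (size 4), [p³q⁻¹] (size 4).
Class equation: 1 + 2 + 2 + 2 + 1 + 4 + 4 = 16 = |G|. So G has 7 conjugacy classes.

Answer: 7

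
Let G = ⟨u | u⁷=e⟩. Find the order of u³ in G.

Compute successive powers until reaching e:
  (u³)¹ = u³, (u³)² = u⁶, (u³)³ = u², (u³)⁴ = u⁵, (u³)⁵ = u, (u³)⁶ = u⁴, (u³)⁷ = e.
The smallest positive k with (u³)ᵏ = e is 7.

Answer: 7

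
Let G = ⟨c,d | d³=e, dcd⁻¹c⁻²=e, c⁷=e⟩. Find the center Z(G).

An element z ∈ Z(G) iff z commutes with every generator.
For example e is central: e·c = c = c·e; e·d = d = d·e.
Whereas c ∉ Z(G) since c·d = cd ≠ c²d = d·c.
Checking each of the 21 elements this way gives Z(G) = {e}, of order 1.

Answer: {e}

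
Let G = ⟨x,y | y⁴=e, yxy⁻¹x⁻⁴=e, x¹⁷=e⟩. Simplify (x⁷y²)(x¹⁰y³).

Compute (x⁷y²) · (x¹⁰y³) by multiplying left to right and reducing via the relations at each step:
  (x⁷y²) · x¹⁰ = x¹⁴y²
  (x¹⁴y²) · y³ = x¹⁴y

Answer: x¹⁴y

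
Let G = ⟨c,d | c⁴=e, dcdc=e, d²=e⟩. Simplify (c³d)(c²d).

Compute (c³d) · (c²d) by multiplying left to right and reducing via the relations at each step:
  (c³d) · c² = cd
  (cd) · d = c

Answer: c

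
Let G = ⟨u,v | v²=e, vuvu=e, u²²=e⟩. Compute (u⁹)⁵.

Compute successive powers of (u⁹), reducing at each step:
  (u⁹)²: (u⁹) · u⁹ = u¹⁸
  (u⁹)³: (u¹⁸) · u⁹ = u⁵
  (u⁹)⁴: (u⁵) · u⁹ = u¹⁴
  (u⁹)⁵: (u¹⁴) · u⁹ = u

Answer: u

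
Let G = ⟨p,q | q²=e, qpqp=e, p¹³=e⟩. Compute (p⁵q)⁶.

Compute successive powers of (p⁵q), reducing at each step:
  (p⁵q)²: (p⁵q) · p⁵ = q;   q · q = e
  (p⁵q)³: e · p⁵ = p⁵;   (p⁵) · q = p⁵q
  (p⁵q)⁴: (p⁵q) · p⁵ = q;   q · q = e
  (p⁵q)⁵: e · p⁵ = p⁵;   (p⁵) · q = p⁵q
  (p⁵q)⁶: (p⁵q) · p⁵ = q;   q · q = e

Answer: e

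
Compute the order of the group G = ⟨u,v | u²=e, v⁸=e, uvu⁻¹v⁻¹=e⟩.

Enumerate words in the generators, reducing via the relations: the distinct elements are
  {e, u, v, uv, v², v³, v⁴, v⁵, v⁶, v⁷, uv², uv³, uv⁴, uv⁵, uv⁶, uv⁷}.
No further products give new elements, so |G| = 16.

Answer: 16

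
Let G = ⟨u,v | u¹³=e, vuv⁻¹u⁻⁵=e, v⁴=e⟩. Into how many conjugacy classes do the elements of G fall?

The conjugacy classes (representative and size) are:
  [e] (size 1), [u] (size 4), [u²] (size 4), [u⁹] (size 4), [u¹²v] (size 13), [u⁴v²] (size 13), [u¹²v³] (size 13).
Class equation: 1 + 4 + 4 + 4 + 13 + 13 + 13 = 52 = |G|. So G has 7 conjugacy classes.

Answer: 7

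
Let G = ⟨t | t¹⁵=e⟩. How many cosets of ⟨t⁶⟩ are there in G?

First find ord(t⁶) by computing successive powers:
  (t⁶)¹ = t⁶, (t⁶)² = t¹², (t⁶)³ = t³, (t⁶)⁴ = t⁹, (t⁶)⁵ = e.
So |⟨t⁶⟩| = ord(t⁶) = 5. With |G| = 15, by Lagrange [G : ⟨t⁶⟩] = 15/5 = 3.

Answer: 3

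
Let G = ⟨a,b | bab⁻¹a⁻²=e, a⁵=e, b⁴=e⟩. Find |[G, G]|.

G' = [G, G] is generated by all commutators. The generator-pair commutators are: [a, b] = a⁴.
The subgroup they normally generate is {e, a, a², a³, a⁴}, of order 5.
Check: |G/G'| = 20/5 = 4 is the order of the abelianisation.

Answer: 5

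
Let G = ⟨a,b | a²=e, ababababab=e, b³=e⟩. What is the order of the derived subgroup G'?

G' = [G, G] is generated by all commutators. The generator-pair commutators are: [a, b] = abab².
The subgroup they normally generate is {e, a, b, b², ab, aba, abab, ababa, b²ab²a, b²ab², b²a, ab², ba, bab, baba, ab²ab²a, ab²ab², ab²a, b²ab, b²aba, b²abab, bab²ab², bab²a, bab², abab², ab²ab, ab²aba, ab²abab, abab²ab², abab²a, b²ab²ab, abab²ab, abab²aba, abab²abab, b²ab²abab², b²ab²aba, b²ab²abab, b²abab²ab², b²abab²a, b²abab², babab², bab²ab, bab²aba, bab²abab, babab²ab², babab²a, babab²ab, ab²abab²ab², ab²abab²a, ab²abab², b²abab²ab, b²abab²aba, bab²abab²a, bab²abab², ab²abab²ab, ab²abab²aba, abab²abab²a, abab²abab², abab²abab²ab, bab²abab²ab}, of order 60.
Check: |G/G'| = 60/60 = 1 is the order of the abelianisation.

Answer: 60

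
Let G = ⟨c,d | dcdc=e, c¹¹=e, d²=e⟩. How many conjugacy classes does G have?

The conjugacy classes (representative and size) are:
  [e] (size 1), [c¹⁰] (size 2), [c²] (size 2), [c³] (size 2), [c⁷] (size 2), [c⁶] (size 2), [c²d] (size 11).
Class equation: 1 + 2 + 2 + 2 + 2 + 2 + 11 = 22 = |G|. So G has 7 conjugacy classes.

Answer: 7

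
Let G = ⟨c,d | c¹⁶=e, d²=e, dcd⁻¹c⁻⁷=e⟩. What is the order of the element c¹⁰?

Compute successive powers until reaching e:
  (c¹⁰)¹ = c¹⁰, (c¹⁰)² = c⁴, (c¹⁰)³ = c¹⁴, (c¹⁰)⁴ = c⁸, (c¹⁰)⁵ = c², (c¹⁰)⁶ = c¹², (c¹⁰)⁷ = c⁶, (c¹⁰)⁸ = e.
The smallest positive k with (c¹⁰)ᵏ = e is 8.

Answer: 8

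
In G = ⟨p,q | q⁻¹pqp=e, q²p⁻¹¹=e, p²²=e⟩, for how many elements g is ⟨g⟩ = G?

⟨g⟩ = G would require ord(g) = |G| = 44, but the maximum element order in G is 22 < 44. So G is not cyclic and no single element generates it: the count is 0.

Answer: 0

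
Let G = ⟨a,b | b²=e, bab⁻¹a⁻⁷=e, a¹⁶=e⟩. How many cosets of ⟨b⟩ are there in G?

First find ord(b) by computing successive powers:
  b¹ = b, b² = e.
So |⟨b⟩| = ord(b) = 2. With |G| = 32, by Lagrange [G : ⟨b⟩] = 32/2 = 16.

Answer: 16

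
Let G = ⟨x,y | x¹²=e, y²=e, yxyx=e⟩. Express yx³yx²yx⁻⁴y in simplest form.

Multiply left to right, reducing at each step:
  y · x³ = x⁹y
  (x⁹y) · y = x⁹
  (x⁹) · x² = x¹¹
  (x¹¹) · y = x¹¹y
  (x¹¹y) · x⁻⁴ = x³y
  (x³y) · y = x³

Answer: x³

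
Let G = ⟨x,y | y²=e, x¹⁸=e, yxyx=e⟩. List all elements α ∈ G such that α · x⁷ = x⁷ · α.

⟨x⁷⟩ ⊆ C_G(x⁷) since powers of x⁷ commute with x⁷; so |C_G(x⁷)| ≥ |⟨x⁷⟩| = 18.
By orbit–stabilizer, |C_G(x⁷)| = |G| / |conj. class of x⁷| = 36 / 2 = 18.
The 18 elements commuting with x⁷ are {e, x, x², x³, x⁴, x⁵, x⁶, x⁷, x⁸, x⁹, x¹⁰, x¹¹, x¹², x¹³, x¹⁴, x¹⁵, x¹⁶, x¹⁷}.

Answer: {e, x, x², x³, x⁴, x⁵, x⁶, x⁷, x⁸, x⁹, x¹⁰, x¹¹, x¹², x¹³, x¹⁴, x¹⁵, x¹⁶, x¹⁷}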